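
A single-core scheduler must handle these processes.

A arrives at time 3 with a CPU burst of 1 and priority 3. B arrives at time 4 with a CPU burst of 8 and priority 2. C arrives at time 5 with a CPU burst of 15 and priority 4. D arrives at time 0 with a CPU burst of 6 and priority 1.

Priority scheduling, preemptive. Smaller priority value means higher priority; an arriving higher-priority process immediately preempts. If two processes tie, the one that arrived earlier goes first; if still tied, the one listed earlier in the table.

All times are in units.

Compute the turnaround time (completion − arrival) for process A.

Timeline: | D 0-6 | B 6-14 | A 14-15 | C 15-30 |
Completion: A=15  B=14  C=30  D=6
Turnaround (C−A): A=12  B=10  C=25  D=6
Turnaround(A) = completion − arrival = 15 − 3 = 12

12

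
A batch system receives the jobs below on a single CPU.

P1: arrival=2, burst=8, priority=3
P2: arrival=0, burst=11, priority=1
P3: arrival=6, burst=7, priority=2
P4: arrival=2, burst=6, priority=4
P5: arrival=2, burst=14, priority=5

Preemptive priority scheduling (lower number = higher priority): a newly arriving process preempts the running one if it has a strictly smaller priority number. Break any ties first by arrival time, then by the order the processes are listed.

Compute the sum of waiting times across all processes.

Gantt: | P2 0-11 | P3 11-18 | P1 18-26 | P4 26-32 | P5 32-46 |
Completion: P1=26  P2=11  P3=18  P4=32  P5=46
Waiting = turnaround − burst: P1=16, P2=0, P3=5, P4=24, P5=30
Total waiting = 16 + 0 + 5 + 24 + 30 = 75

75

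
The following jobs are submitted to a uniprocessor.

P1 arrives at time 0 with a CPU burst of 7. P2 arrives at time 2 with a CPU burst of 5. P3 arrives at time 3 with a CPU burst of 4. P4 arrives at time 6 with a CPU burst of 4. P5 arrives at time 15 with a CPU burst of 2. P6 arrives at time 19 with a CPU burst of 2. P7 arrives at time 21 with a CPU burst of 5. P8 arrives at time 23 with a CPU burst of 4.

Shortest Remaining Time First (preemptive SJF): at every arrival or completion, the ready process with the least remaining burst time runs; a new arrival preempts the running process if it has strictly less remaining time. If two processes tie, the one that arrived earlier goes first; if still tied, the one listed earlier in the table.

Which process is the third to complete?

P4

Gantt: | P1 0-7 | P3 7-11 | P4 11-15 | P5 15-17 | P2 17-19 | P6 19-21 | P2 21-24 | P8 24-28 | P7 28-33 |
Completion: P1=7  P2=24  P3=11  P4=15  P5=17  P6=21  P7=33  P8=28
Turnaround (C−A): P1=7  P2=22  P3=8  P4=9  P5=2  P6=2  P7=12  P8=5
Finish order: P1 → P3 → P4 → P5 → P6 → P2 → P8 → P7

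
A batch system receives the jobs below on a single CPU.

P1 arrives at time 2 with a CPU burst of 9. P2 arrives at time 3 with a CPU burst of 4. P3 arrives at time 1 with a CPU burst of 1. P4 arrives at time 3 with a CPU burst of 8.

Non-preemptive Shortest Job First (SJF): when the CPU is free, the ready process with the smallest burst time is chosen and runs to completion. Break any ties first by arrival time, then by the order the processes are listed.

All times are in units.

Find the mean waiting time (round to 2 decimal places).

5.00

Gantt: | idle 0-1 | P3 1-2 | P1 2-11 | P2 11-15 | P4 15-23 |
Completion: P1=11  P2=15  P3=2  P4=23
Waiting times: P1=0, P2=8, P3=0, P4=12
Average waiting = (0+8+0+12) / 4 = 20/4 = 5.00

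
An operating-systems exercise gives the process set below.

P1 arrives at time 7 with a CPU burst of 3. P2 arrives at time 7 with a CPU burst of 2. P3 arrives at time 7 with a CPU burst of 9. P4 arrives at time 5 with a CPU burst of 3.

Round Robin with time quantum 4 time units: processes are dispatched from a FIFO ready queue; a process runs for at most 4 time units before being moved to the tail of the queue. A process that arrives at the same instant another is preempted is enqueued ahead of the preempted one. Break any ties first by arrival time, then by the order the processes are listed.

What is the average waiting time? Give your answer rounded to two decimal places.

2.75

Gantt: | idle 0-5 | P4 5-8 | P1 8-11 | P2 11-13 | P3 13-22 |
Completion: P1=11  P2=13  P3=22  P4=8
Waiting times: P1=1, P2=4, P3=6, P4=0
Average waiting = (1+4+6+0) / 4 = 11/4 = 2.75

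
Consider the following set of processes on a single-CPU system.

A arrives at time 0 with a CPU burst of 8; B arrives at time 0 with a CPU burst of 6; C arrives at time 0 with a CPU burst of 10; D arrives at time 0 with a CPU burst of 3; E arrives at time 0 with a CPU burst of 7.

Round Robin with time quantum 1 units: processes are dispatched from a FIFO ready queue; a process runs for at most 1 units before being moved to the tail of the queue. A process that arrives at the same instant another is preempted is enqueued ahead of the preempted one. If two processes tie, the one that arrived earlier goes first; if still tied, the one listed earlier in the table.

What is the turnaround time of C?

34

Timeline: | A 0-1 | B 1-2 | C 2-3 | D 3-4 | E 4-5 | A 5-6 | B 6-7 | C 7-8 | D 8-9 | E 9-10 | A 10-11 | B 11-12 | C 12-13 | D 13-14 | E 14-15 | A 15-16 | B 16-17 | C 17-18 | E 18-19 | A 19-20 | B 20-21 | C 21-22 | E 22-23 | A 23-24 | B 24-25 | C 25-26 | E 26-27 | A 27-28 | C 28-29 | E 29-30 | A 30-31 | C 31-34 |
Completion: A=31  B=25  C=34  D=14  E=30
Turnaround (C−A): A=31  B=25  C=34  D=14  E=30
Turnaround(C) = completion − arrival = 34 − 0 = 34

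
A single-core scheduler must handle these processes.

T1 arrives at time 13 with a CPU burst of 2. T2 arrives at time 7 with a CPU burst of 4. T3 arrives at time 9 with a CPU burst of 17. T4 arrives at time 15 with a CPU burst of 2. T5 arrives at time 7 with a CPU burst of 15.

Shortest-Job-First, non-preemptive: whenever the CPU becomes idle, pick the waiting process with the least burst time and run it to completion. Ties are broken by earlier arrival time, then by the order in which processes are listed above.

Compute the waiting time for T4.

13

Timeline: | idle 0-7 | T2 7-11 | T5 11-26 | T1 26-28 | T4 28-30 | T3 30-47 |
Completion: T1=28  T2=11  T3=47  T4=30  T5=26
Turnaround (C−A): T1=15  T2=4  T3=38  T4=15  T5=19
Waiting(T4) = turnaround − burst = 15 − 2 = 13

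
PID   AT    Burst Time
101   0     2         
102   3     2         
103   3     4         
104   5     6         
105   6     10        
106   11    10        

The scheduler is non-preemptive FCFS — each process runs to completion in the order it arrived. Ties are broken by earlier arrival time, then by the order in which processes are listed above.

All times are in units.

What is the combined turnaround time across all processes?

Schedule: | 101 0-2 | idle 2-3 | 102 3-5 | 103 5-9 | 104 9-15 | 105 15-25 | 106 25-35 |
Completion: 101=2  102=5  103=9  104=15  105=25  106=35
Turnaround = completion − arrival: 101=2, 102=2, 103=6, 104=10, 105=19, 106=24
Total turnaround = 2 + 2 + 6 + 10 + 19 + 24 = 63

63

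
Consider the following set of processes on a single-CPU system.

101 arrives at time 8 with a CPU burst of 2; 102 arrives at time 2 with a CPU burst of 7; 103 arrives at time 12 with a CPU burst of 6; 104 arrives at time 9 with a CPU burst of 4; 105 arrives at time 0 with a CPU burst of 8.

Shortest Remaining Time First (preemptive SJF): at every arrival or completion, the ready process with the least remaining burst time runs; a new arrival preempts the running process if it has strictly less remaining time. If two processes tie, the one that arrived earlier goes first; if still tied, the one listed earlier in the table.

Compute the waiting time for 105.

Schedule: | 105 0-8 | 101 8-10 | 104 10-14 | 103 14-20 | 102 20-27 |
Completion: 101=10  102=27  103=20  104=14  105=8
Turnaround (C−A): 101=2  102=25  103=8  104=5  105=8
Waiting(105) = turnaround − burst = 8 − 8 = 0

0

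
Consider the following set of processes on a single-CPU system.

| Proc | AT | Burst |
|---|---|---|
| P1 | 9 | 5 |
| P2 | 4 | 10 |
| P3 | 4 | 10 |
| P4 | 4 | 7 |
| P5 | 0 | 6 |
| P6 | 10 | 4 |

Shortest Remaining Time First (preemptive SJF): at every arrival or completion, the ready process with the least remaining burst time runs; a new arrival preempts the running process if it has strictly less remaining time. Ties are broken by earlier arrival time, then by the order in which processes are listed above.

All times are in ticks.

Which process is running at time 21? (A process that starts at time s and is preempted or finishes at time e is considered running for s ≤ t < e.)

Schedule: | P5 0-6 | P4 6-13 | P6 13-17 | P1 17-22 | P2 22-32 | P3 32-42 |
Completion: P1=22  P2=32  P3=42  P4=13  P5=6  P6=17
Turnaround (C−A): P1=13  P2=28  P3=38  P4=9  P5=6  P6=7

P1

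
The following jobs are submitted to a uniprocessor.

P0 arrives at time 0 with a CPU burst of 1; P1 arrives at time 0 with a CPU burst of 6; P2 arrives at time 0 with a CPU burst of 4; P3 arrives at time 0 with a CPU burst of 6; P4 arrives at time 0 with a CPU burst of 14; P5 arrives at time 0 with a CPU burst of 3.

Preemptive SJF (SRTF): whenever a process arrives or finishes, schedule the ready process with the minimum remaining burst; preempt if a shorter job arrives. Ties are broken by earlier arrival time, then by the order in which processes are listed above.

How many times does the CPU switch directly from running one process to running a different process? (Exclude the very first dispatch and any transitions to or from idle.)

Timeline: | P0 0-1 | P5 1-4 | P2 4-8 | P1 8-14 | P3 14-20 | P4 20-34 |
Completion: P0=1  P1=14  P2=8  P3=20  P4=34  P5=4
Turnaround (C−A): P0=1  P1=14  P2=8  P3=20  P4=34  P5=4

5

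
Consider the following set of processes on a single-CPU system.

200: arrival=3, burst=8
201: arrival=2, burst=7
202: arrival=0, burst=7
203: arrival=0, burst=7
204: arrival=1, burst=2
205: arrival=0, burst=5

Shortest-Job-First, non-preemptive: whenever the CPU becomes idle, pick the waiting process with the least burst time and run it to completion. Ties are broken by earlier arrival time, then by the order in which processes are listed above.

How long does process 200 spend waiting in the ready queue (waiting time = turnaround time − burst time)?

Schedule: | 205 0-5 | 204 5-7 | 202 7-14 | 203 14-21 | 201 21-28 | 200 28-36 |
Completion: 200=36  201=28  202=14  203=21  204=7  205=5
Turnaround (C−A): 200=33  201=26  202=14  203=21  204=6  205=5
Waiting(200) = turnaround − burst = 33 − 8 = 25

25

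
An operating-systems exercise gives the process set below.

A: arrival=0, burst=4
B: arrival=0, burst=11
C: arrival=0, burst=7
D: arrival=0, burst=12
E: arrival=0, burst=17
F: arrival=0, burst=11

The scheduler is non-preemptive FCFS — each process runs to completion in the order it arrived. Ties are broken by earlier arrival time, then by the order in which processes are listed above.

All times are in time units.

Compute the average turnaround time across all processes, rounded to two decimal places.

Gantt: | A 0-4 | B 4-15 | C 15-22 | D 22-34 | E 34-51 | F 51-62 |
Completion: A=4  B=15  C=22  D=34  E=51  F=62
Turnaround (C−A): A=4  B=15  C=22  D=34  E=51  F=62
Turnaround times: A=4, B=15, C=22, D=34, E=51, F=62
Average turnaround = (4+15+22+34+51+62) / 6 = 188/6 = 31.33

31.33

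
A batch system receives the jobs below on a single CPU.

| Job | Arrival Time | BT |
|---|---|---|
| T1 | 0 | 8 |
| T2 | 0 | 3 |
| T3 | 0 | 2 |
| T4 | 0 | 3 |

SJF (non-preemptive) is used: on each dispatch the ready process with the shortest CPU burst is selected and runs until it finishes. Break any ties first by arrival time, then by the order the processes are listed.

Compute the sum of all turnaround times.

31

Timeline: | T3 0-2 | T2 2-5 | T4 5-8 | T1 8-16 |
Completion: T1=16  T2=5  T3=2  T4=8
Turnaround (C−A): T1=16  T2=5  T3=2  T4=8
Turnaround = completion − arrival: T1=16, T2=5, T3=2, T4=8
Total turnaround = 16 + 5 + 2 + 8 = 31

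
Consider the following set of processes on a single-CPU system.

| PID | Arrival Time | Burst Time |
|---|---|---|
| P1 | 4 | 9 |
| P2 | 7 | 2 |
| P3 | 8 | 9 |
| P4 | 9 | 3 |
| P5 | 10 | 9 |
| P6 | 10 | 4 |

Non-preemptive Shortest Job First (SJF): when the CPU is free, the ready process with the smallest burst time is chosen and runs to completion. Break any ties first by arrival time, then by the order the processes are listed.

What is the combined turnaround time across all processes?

Timeline: | idle 0-4 | P1 4-13 | P2 13-15 | P4 15-18 | P6 18-22 | P3 22-31 | P5 31-40 |
Completion: P1=13  P2=15  P3=31  P4=18  P5=40  P6=22
Turnaround (C−A): P1=9  P2=8  P3=23  P4=9  P5=30  P6=12
Turnaround = completion − arrival: P1=9, P2=8, P3=23, P4=9, P5=30, P6=12
Total turnaround = 9 + 8 + 23 + 9 + 30 + 12 = 91

91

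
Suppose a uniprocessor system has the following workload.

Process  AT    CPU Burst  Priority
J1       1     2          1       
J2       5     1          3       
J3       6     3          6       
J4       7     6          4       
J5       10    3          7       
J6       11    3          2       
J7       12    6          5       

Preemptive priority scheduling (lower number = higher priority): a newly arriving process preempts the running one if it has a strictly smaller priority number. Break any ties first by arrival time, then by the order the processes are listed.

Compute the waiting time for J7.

4

Gantt: | idle 0-1 | J1 1-3 | idle 3-5 | J2 5-6 | J3 6-7 | J4 7-11 | J6 11-14 | J4 14-16 | J7 16-22 | J3 22-24 | J5 24-27 |
Completion: J1=3  J2=6  J3=24  J4=16  J5=27  J6=14  J7=22
Turnaround (C−A): J1=2  J2=1  J3=18  J4=9  J5=17  J6=3  J7=10
Waiting(J7) = turnaround − burst = 10 − 6 = 4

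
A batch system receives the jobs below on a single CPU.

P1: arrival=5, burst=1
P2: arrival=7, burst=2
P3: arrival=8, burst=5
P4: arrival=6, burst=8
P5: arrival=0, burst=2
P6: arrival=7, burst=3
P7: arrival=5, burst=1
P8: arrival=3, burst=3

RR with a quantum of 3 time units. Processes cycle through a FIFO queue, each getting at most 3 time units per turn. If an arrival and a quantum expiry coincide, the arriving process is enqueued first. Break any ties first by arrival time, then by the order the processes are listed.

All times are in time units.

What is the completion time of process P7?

Timeline: | P5 0-2 | idle 2-3 | P8 3-6 | P1 6-7 | P7 7-8 | P4 8-11 | P2 11-13 | P6 13-16 | P3 16-19 | P4 19-22 | P3 22-24 | P4 24-26 |
Completion: P1=7  P2=13  P3=24  P4=26  P5=2  P6=16  P7=8  P8=6
Turnaround (C−A): P1=2  P2=6  P3=16  P4=20  P5=2  P6=9  P7=3  P8=3

8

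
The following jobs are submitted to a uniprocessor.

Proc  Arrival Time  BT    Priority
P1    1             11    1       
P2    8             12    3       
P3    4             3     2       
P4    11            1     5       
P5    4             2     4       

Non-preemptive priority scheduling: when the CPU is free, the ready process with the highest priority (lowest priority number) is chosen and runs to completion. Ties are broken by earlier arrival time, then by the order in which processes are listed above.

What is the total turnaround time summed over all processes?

Gantt: | idle 0-1 | P1 1-12 | P3 12-15 | P2 15-27 | P5 27-29 | P4 29-30 |
Completion: P1=12  P2=27  P3=15  P4=30  P5=29
Turnaround = completion − arrival: P1=11, P2=19, P3=11, P4=19, P5=25
Total turnaround = 11 + 19 + 11 + 19 + 25 = 85

85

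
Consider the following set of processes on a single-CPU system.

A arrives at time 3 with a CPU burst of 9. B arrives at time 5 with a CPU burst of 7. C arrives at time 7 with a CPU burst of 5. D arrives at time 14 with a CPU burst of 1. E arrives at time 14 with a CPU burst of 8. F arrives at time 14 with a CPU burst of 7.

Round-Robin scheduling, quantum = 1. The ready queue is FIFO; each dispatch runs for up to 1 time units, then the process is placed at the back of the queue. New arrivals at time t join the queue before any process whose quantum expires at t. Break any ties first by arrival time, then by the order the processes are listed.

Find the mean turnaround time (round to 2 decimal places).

21.00

Timeline: | idle 0-3 | A 3-5 | B 5-6 | A 6-7 | B 7-8 | C 8-9 | A 9-10 | B 10-11 | C 11-12 | A 12-13 | B 13-14 | C 14-15 | A 15-16 | D 16-17 | E 17-18 | F 18-19 | B 19-20 | C 20-21 | A 21-22 | E 22-23 | F 23-24 | B 24-25 | C 25-26 | A 26-27 | E 27-28 | F 28-29 | B 29-30 | A 30-31 | E 31-32 | F 32-33 | E 33-34 | F 34-35 | E 35-36 | F 36-37 | E 37-38 | F 38-39 | E 39-40 |
Completion: A=31  B=30  C=26  D=17  E=40  F=39
Turnaround times: A=28, B=25, C=19, D=3, E=26, F=25
Average turnaround = (28+25+19+3+26+25) / 6 = 126/6 = 21.00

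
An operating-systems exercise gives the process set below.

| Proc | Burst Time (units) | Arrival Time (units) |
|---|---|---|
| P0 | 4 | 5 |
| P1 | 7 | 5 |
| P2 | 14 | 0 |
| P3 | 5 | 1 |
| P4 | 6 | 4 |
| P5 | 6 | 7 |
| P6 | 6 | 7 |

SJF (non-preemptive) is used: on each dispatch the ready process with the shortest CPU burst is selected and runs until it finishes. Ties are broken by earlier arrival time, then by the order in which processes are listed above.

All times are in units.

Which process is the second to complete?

Schedule: | P2 0-14 | P0 14-18 | P3 18-23 | P4 23-29 | P5 29-35 | P6 35-41 | P1 41-48 |
Completion: P0=18  P1=48  P2=14  P3=23  P4=29  P5=35  P6=41
Finish order: P2 → P0 → P3 → P4 → P5 → P6 → P1

P0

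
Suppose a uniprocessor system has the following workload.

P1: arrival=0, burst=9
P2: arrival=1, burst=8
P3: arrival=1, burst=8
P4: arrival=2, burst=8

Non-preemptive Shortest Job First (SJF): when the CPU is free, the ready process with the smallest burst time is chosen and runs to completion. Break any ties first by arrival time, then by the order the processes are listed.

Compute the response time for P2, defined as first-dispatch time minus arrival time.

8

Timeline: | P1 0-9 | P2 9-17 | P3 17-25 | P4 25-33 |
Completion: P1=9  P2=17  P3=25  P4=33
Turnaround (C−A): P1=9  P2=16  P3=24  P4=31
Response(P2) = first start − arrival = 9 − 1 = 8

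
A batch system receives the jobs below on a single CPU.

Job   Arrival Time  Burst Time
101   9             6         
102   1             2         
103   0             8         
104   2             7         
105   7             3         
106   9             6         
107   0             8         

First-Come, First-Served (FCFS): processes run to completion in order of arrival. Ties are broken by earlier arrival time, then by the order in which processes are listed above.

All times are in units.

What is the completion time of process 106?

Gantt: | 103 0-8 | 107 8-16 | 102 16-18 | 104 18-25 | 105 25-28 | 101 28-34 | 106 34-40 |
Completion: 101=34  102=18  103=8  104=25  105=28  106=40  107=16

40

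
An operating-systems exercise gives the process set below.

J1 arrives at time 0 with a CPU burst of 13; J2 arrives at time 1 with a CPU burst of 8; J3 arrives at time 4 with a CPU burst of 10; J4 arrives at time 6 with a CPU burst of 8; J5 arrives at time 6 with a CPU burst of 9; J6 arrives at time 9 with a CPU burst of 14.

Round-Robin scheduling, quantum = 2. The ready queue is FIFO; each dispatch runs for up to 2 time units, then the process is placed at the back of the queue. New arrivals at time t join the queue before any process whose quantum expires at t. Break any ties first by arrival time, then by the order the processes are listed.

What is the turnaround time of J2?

Gantt: | J1 0-2 | J2 2-4 | J1 4-6 | J3 6-8 | J2 8-10 | J4 10-12 | J5 12-14 | J1 14-16 | J3 16-18 | J6 18-20 | J2 20-22 | J4 22-24 | J5 24-26 | J1 26-28 | J3 28-30 | J6 30-32 | J2 32-34 | J4 34-36 | J5 36-38 | J1 38-40 | J3 40-42 | J6 42-44 | J4 44-46 | J5 46-48 | J1 48-50 | J3 50-52 | J6 52-54 | J5 54-55 | J1 55-56 | J6 56-62 |
Completion: J1=56  J2=34  J3=52  J4=46  J5=55  J6=62
Turnaround (C−A): J1=56  J2=33  J3=48  J4=40  J5=49  J6=53
Turnaround(J2) = completion − arrival = 34 − 1 = 33

33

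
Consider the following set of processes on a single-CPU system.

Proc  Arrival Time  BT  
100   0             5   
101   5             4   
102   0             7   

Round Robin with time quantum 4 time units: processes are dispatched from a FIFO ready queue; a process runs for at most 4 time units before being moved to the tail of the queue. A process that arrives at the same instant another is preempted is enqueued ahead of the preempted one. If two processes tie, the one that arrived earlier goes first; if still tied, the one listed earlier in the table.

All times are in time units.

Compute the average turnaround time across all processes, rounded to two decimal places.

11.00

Schedule: | 100 0-4 | 102 4-8 | 100 8-9 | 101 9-13 | 102 13-16 |
Completion: 100=9  101=13  102=16
Turnaround (C−A): 100=9  101=8  102=16
Turnaround times: 100=9, 101=8, 102=16
Average turnaround = (9+8+16) / 3 = 33/3 = 11.00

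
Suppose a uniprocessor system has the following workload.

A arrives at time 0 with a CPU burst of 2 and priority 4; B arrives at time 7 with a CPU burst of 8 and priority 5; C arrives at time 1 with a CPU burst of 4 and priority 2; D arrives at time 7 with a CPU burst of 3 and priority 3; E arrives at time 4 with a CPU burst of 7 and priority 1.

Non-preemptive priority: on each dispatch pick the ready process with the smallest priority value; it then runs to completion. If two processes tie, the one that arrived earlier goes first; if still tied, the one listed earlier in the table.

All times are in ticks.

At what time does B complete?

24

Schedule: | A 0-2 | C 2-6 | E 6-13 | D 13-16 | B 16-24 |
Completion: A=2  B=24  C=6  D=16  E=13
Turnaround (C−A): A=2  B=17  C=5  D=9  E=9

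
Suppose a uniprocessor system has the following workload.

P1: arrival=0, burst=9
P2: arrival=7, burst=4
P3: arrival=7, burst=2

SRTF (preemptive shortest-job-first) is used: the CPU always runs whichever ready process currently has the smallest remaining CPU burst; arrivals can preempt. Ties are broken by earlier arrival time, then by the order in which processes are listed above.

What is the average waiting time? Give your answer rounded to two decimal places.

2.00

Timeline: | P1 0-9 | P3 9-11 | P2 11-15 |
Completion: P1=9  P2=15  P3=11
Turnaround (C−A): P1=9  P2=8  P3=4
Waiting times: P1=0, P2=4, P3=2
Average waiting = (0+4+2) / 3 = 6/3 = 2.00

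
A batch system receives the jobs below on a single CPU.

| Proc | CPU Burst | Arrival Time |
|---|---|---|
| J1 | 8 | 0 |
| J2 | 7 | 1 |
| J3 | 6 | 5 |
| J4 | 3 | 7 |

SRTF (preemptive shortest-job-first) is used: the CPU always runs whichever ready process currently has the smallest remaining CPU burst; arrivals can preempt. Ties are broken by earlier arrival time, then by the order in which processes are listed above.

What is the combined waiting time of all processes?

23

Schedule: | J1 0-8 | J4 8-11 | J3 11-17 | J2 17-24 |
Completion: J1=8  J2=24  J3=17  J4=11
Turnaround (C−A): J1=8  J2=23  J3=12  J4=4
Waiting = turnaround − burst: J1=0, J2=16, J3=6, J4=1
Total waiting = 0 + 16 + 6 + 1 = 23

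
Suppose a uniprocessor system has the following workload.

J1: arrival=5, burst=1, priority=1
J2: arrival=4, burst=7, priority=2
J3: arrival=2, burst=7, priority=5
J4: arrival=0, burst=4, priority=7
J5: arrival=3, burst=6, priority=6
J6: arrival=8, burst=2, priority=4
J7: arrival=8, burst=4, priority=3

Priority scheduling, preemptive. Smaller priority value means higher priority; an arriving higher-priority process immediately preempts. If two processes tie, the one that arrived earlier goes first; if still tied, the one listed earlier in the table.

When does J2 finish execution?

12

Timeline: | J4 0-2 | J3 2-4 | J2 4-5 | J1 5-6 | J2 6-12 | J7 12-16 | J6 16-18 | J3 18-23 | J5 23-29 | J4 29-31 |
Completion: J1=6  J2=12  J3=23  J4=31  J5=29  J6=18  J7=16
Turnaround (C−A): J1=1  J2=8  J3=21  J4=31  J5=26  J6=10  J7=8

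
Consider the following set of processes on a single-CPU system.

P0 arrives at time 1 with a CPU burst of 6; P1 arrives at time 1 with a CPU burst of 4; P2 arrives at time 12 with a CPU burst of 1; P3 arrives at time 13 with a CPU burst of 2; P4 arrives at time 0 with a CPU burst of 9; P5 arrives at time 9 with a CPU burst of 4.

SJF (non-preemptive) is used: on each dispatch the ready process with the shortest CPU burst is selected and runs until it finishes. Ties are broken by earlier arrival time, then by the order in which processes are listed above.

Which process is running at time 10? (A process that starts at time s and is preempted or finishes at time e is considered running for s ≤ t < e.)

Gantt: | P4 0-9 | P1 9-13 | P2 13-14 | P3 14-16 | P5 16-20 | P0 20-26 |
Completion: P0=26  P1=13  P2=14  P3=16  P4=9  P5=20

P1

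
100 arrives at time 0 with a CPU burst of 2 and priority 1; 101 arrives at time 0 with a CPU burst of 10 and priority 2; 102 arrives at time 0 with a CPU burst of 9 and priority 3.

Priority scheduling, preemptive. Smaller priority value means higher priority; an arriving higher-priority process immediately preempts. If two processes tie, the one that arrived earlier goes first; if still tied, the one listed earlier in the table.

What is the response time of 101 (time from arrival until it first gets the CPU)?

Timeline: | 100 0-2 | 101 2-12 | 102 12-21 |
Completion: 100=2  101=12  102=21
Turnaround (C−A): 100=2  101=12  102=21
Response(101) = first start − arrival = 2 − 0 = 2

2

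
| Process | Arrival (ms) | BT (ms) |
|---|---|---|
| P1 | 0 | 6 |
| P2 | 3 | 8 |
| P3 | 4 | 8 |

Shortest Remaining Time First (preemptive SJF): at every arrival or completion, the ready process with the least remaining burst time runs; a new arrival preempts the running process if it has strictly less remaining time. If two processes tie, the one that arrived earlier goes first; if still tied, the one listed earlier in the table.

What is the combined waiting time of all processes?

13

Schedule: | P1 0-6 | P2 6-14 | P3 14-22 |
Completion: P1=6  P2=14  P3=22
Waiting = turnaround − burst: P1=0, P2=3, P3=10
Total waiting = 0 + 3 + 10 = 13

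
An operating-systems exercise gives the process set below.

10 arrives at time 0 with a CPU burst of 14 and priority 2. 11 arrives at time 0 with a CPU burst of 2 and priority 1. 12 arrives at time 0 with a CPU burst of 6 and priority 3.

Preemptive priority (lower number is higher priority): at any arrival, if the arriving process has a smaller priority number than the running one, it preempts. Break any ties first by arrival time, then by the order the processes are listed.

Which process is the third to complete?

Gantt: | 11 0-2 | 10 2-16 | 12 16-22 |
Completion: 10=16  11=2  12=22
Turnaround (C−A): 10=16  11=2  12=22
Finish order: 11 → 10 → 12

12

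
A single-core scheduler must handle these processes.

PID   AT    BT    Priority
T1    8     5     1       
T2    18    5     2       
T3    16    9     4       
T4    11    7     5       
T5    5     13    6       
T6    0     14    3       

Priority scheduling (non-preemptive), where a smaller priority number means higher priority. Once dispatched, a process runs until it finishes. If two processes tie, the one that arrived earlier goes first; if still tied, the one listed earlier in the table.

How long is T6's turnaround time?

14

Schedule: | T6 0-14 | T1 14-19 | T2 19-24 | T3 24-33 | T4 33-40 | T5 40-53 |
Completion: T1=19  T2=24  T3=33  T4=40  T5=53  T6=14
Turnaround (C−A): T1=11  T2=6  T3=17  T4=29  T5=48  T6=14
Turnaround(T6) = completion − arrival = 14 − 0 = 14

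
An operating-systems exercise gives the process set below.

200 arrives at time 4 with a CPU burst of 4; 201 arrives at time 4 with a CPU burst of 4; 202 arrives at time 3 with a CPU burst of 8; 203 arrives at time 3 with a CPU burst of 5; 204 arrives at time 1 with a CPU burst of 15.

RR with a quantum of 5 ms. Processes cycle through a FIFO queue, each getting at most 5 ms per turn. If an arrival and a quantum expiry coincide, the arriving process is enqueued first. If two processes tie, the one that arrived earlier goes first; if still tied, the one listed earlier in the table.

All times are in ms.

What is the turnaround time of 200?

16

Gantt: | idle 0-1 | 204 1-6 | 202 6-11 | 203 11-16 | 200 16-20 | 201 20-24 | 204 24-29 | 202 29-32 | 204 32-37 |
Completion: 200=20  201=24  202=32  203=16  204=37
Turnaround(200) = completion − arrival = 20 − 4 = 16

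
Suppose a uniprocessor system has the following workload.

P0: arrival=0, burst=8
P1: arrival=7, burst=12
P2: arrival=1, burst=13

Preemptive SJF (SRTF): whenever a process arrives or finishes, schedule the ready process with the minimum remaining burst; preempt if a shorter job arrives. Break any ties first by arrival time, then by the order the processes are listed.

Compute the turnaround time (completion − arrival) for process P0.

Schedule: | P0 0-8 | P1 8-20 | P2 20-33 |
Completion: P0=8  P1=20  P2=33
Turnaround(P0) = completion − arrival = 8 − 0 = 8

8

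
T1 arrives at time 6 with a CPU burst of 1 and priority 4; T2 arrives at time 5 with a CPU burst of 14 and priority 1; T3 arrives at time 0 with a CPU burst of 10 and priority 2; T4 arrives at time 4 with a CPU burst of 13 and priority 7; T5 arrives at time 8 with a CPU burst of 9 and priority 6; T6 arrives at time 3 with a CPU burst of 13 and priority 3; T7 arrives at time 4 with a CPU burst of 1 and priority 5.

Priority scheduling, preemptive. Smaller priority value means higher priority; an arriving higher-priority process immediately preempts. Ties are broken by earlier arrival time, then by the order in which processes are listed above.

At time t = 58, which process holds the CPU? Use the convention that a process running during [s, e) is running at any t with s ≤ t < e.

T4

Schedule: | T3 0-5 | T2 5-19 | T3 19-24 | T6 24-37 | T1 37-38 | T7 38-39 | T5 39-48 | T4 48-61 |
Completion: T1=38  T2=19  T3=24  T4=61  T5=48  T6=37  T7=39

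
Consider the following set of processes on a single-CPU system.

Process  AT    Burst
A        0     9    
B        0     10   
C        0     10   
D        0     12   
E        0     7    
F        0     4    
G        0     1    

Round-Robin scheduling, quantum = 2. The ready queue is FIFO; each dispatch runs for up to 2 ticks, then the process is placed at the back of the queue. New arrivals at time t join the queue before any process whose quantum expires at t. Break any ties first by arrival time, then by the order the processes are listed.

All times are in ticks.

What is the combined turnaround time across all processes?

Schedule: | A 0-2 | B 2-4 | C 4-6 | D 6-8 | E 8-10 | F 10-12 | G 12-13 | A 13-15 | B 15-17 | C 17-19 | D 19-21 | E 21-23 | F 23-25 | A 25-27 | B 27-29 | C 29-31 | D 31-33 | E 33-35 | A 35-37 | B 37-39 | C 39-41 | D 41-43 | E 43-44 | A 44-45 | B 45-47 | C 47-49 | D 49-53 |
Completion: A=45  B=47  C=49  D=53  E=44  F=25  G=13
Turnaround (C−A): A=45  B=47  C=49  D=53  E=44  F=25  G=13
Turnaround = completion − arrival: A=45, B=47, C=49, D=53, E=44, F=25, G=13
Total turnaround = 45 + 47 + 49 + 53 + 44 + 25 + 13 = 276

276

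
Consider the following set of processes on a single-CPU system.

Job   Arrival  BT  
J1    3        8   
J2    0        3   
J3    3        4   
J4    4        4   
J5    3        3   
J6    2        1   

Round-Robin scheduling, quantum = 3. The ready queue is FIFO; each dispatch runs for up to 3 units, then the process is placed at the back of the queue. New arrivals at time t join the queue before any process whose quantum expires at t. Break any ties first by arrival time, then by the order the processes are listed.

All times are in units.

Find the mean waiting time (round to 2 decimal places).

Timeline: | J2 0-3 | J6 3-4 | J1 4-7 | J3 7-10 | J5 10-13 | J4 13-16 | J1 16-19 | J3 19-20 | J4 20-21 | J1 21-23 |
Completion: J1=23  J2=3  J3=20  J4=21  J5=13  J6=4
Turnaround (C−A): J1=20  J2=3  J3=17  J4=17  J5=10  J6=2
Waiting times: J1=12, J2=0, J3=13, J4=13, J5=7, J6=1
Average waiting = (12+0+13+13+7+1) / 6 = 46/6 = 7.67

7.67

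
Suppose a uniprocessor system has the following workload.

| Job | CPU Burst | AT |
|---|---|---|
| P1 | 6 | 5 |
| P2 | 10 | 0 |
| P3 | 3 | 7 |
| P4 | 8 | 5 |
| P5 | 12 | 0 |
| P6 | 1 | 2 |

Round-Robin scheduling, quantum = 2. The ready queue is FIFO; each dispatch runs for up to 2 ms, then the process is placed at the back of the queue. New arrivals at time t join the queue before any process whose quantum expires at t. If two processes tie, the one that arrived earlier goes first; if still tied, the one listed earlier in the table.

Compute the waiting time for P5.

Gantt: | P2 0-2 | P5 2-4 | P6 4-5 | P2 5-7 | P5 7-9 | P1 9-11 | P4 11-13 | P3 13-15 | P2 15-17 | P5 17-19 | P1 19-21 | P4 21-23 | P3 23-24 | P2 24-26 | P5 26-28 | P1 28-30 | P4 30-32 | P2 32-34 | P5 34-36 | P4 36-38 | P5 38-40 |
Completion: P1=30  P2=34  P3=24  P4=38  P5=40  P6=5
Turnaround (C−A): P1=25  P2=34  P3=17  P4=33  P5=40  P6=3
Waiting(P5) = turnaround − burst = 40 − 12 = 28

28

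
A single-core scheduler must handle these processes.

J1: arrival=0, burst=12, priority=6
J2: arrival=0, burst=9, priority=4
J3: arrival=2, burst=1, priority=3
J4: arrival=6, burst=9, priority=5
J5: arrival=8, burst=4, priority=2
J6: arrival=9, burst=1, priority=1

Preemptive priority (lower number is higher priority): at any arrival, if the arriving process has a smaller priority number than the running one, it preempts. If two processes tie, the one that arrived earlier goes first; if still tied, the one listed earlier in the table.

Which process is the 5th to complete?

Timeline: | J2 0-2 | J3 2-3 | J2 3-8 | J5 8-9 | J6 9-10 | J5 10-13 | J2 13-15 | J4 15-24 | J1 24-36 |
Completion: J1=36  J2=15  J3=3  J4=24  J5=13  J6=10
Turnaround (C−A): J1=36  J2=15  J3=1  J4=18  J5=5  J6=1
Finish order: J3 → J6 → J5 → J2 → J4 → J1

J4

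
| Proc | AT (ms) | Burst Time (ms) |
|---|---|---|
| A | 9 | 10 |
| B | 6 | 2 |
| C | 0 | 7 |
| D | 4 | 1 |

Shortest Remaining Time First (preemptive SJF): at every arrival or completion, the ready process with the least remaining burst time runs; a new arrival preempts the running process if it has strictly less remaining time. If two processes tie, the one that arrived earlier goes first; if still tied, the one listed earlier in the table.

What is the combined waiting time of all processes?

4

Gantt: | C 0-4 | D 4-5 | C 5-8 | B 8-10 | A 10-20 |
Completion: A=20  B=10  C=8  D=5
Waiting = turnaround − burst: A=1, B=2, C=1, D=0
Total waiting = 1 + 2 + 1 + 0 = 4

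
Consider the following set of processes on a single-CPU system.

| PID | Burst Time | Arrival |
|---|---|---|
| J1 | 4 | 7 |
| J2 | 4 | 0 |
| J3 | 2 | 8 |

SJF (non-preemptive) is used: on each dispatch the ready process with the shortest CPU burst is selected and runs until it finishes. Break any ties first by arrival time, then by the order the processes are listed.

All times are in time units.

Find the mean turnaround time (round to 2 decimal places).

4.33

Gantt: | J2 0-4 | idle 4-7 | J1 7-11 | J3 11-13 |
Completion: J1=11  J2=4  J3=13
Turnaround times: J1=4, J2=4, J3=5
Average turnaround = (4+4+5) / 3 = 13/3 = 4.33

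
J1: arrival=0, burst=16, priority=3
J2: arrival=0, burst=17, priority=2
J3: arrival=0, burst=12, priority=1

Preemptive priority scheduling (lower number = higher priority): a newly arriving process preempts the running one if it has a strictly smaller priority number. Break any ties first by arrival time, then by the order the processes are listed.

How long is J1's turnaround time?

Schedule: | J3 0-12 | J2 12-29 | J1 29-45 |
Completion: J1=45  J2=29  J3=12
Turnaround(J1) = completion − arrival = 45 − 0 = 45

45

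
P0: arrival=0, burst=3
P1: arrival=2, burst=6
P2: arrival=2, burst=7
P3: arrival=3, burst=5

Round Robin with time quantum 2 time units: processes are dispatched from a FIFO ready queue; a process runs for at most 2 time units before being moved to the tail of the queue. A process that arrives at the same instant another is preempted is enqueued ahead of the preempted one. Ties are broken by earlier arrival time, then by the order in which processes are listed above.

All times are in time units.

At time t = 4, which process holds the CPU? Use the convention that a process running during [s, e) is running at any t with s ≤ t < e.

Schedule: | P0 0-2 | P1 2-4 | P2 4-6 | P0 6-7 | P3 7-9 | P1 9-11 | P2 11-13 | P3 13-15 | P1 15-17 | P2 17-19 | P3 19-20 | P2 20-21 |
Completion: P0=7  P1=17  P2=21  P3=20

P2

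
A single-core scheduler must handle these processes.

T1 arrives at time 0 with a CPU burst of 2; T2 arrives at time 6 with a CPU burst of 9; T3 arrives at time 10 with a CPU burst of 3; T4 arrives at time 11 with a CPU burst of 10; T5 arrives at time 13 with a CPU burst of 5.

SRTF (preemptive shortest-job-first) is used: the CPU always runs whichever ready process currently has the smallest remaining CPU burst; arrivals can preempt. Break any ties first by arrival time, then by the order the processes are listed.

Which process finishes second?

T3

Gantt: | T1 0-2 | idle 2-6 | T2 6-10 | T3 10-13 | T2 13-18 | T5 18-23 | T4 23-33 |
Completion: T1=2  T2=18  T3=13  T4=33  T5=23
Finish order: T1 → T3 → T2 → T5 → T4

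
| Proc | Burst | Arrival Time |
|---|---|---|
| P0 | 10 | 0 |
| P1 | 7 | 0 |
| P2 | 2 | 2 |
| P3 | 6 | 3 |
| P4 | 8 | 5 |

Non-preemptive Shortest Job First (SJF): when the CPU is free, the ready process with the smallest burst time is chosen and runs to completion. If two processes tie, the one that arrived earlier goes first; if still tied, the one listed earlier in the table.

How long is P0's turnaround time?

33

Schedule: | P1 0-7 | P2 7-9 | P3 9-15 | P4 15-23 | P0 23-33 |
Completion: P0=33  P1=7  P2=9  P3=15  P4=23
Turnaround(P0) = completion − arrival = 33 − 0 = 33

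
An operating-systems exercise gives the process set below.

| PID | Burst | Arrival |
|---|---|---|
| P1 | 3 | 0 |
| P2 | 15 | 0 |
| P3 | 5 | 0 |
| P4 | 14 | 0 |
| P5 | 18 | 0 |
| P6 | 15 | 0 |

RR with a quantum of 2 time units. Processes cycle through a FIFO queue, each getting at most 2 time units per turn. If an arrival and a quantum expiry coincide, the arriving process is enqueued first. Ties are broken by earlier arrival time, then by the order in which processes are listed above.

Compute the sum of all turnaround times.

Gantt: | P1 0-2 | P2 2-4 | P3 4-6 | P4 6-8 | P5 8-10 | P6 10-12 | P1 12-13 | P2 13-15 | P3 15-17 | P4 17-19 | P5 19-21 | P6 21-23 | P2 23-25 | P3 25-26 | P4 26-28 | P5 28-30 | P6 30-32 | P2 32-34 | P4 34-36 | P5 36-38 | P6 38-40 | P2 40-42 | P4 42-44 | P5 44-46 | P6 46-48 | P2 48-50 | P4 50-52 | P5 52-54 | P6 54-56 | P2 56-58 | P4 58-60 | P5 60-62 | P6 62-64 | P2 64-65 | P5 65-67 | P6 67-68 | P5 68-70 |
Completion: P1=13  P2=65  P3=26  P4=60  P5=70  P6=68
Turnaround (C−A): P1=13  P2=65  P3=26  P4=60  P5=70  P6=68
Turnaround = completion − arrival: P1=13, P2=65, P3=26, P4=60, P5=70, P6=68
Total turnaround = 13 + 65 + 26 + 60 + 70 + 68 = 302

302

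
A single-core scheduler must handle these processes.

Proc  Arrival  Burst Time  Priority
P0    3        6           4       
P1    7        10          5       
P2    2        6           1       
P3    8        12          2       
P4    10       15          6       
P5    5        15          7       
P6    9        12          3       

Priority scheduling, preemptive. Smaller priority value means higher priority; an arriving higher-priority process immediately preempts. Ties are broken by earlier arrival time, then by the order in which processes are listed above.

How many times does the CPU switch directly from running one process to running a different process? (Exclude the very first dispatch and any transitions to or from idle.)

6

Gantt: | idle 0-2 | P2 2-8 | P3 8-20 | P6 20-32 | P0 32-38 | P1 38-48 | P4 48-63 | P5 63-78 |
Completion: P0=38  P1=48  P2=8  P3=20  P4=63  P5=78  P6=32
Turnaround (C−A): P0=35  P1=41  P2=6  P3=12  P4=53  P5=73  P6=23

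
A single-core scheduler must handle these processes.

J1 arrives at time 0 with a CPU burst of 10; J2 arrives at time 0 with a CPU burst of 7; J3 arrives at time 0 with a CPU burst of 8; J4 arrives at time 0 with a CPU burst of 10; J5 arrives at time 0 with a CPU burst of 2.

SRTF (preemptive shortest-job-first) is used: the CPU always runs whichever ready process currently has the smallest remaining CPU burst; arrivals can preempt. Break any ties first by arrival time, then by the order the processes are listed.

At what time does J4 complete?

Timeline: | J5 0-2 | J2 2-9 | J3 9-17 | J1 17-27 | J4 27-37 |
Completion: J1=27  J2=9  J3=17  J4=37  J5=2
Turnaround (C−A): J1=27  J2=9  J3=17  J4=37  J5=2

37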